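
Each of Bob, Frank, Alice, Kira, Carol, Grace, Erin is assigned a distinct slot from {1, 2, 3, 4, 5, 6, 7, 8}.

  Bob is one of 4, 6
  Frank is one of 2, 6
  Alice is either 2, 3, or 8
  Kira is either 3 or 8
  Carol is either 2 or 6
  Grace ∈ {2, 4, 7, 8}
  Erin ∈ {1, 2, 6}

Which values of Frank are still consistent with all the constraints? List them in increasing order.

Among the 7 variables, 1 fits only Erin (and all 7 values in {1, 2, 3, 4, 6, 7, 8} must be used), so Erin = 1.
The 6 still-open variables draw from only 6 values {2, 3, 4, 6, 7, 8}, so each is used; only Grace can be 7, hence Grace = 7.
The 5 still-open variables draw from only 5 values {2, 3, 4, 6, 8}, so each is used; only Bob can be 4, hence Bob = 4.
Frank and Carol share exactly the 2 values {2, 6}; by pigeonhole those values go to them, so strike 2, 6 from Alice.
No further eliminations apply; Frank can still be any of 2, 6.

2, 6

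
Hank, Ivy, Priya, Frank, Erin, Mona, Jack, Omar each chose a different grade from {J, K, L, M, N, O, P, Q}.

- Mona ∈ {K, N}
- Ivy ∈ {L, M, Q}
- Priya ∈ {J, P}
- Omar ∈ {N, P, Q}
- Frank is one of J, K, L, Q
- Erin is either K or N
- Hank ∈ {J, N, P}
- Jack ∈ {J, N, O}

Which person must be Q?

Omar

The 8 variables together cover exactly {J, K, L, M, N, O, P, Q} — 8 values for 8 variables — and M appears only in Ivy's list, so Ivy = M.
The 7 still-open variables draw from only 7 values {J, K, L, N, O, P, Q}, so each is used; only Frank can be L, hence Frank = L.
The 6 still-open variables together cover exactly {J, K, N, O, P, Q} — 6 values for 6 variables — and O appears only in Jack's list, so Jack = O.
The 5 still-open variables together cover exactly {J, K, N, P, Q} — 5 values for 5 variables — and Q appears only in Omar's list, so Omar = Q.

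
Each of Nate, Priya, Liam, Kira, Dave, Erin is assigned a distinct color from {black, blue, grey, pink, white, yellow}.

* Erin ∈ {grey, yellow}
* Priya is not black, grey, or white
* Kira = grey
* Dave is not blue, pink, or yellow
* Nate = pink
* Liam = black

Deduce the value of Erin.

yellow

Nate's domain is down to {pink}, so Nate = pink. Strike pink from Priya.
Liam's domain is down to {black}, so Liam = black. Strike black from Dave.
Kira must be grey (only option left). So Dave, Erin can't be grey.
So Erin = yellow.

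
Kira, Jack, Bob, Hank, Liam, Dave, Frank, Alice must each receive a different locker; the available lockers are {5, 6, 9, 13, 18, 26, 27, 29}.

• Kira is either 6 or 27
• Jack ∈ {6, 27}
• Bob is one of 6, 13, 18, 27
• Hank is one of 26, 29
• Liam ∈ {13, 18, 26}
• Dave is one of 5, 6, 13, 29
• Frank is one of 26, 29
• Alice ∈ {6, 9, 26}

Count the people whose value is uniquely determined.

2

The 8 variables draw from only 8 values {5, 6, 9, 13, 18, 26, 27, 29}, so each is used; only Dave can be 5, hence Dave = 5.
The 7 still-open variables together cover exactly {6, 9, 13, 18, 26, 27, 29} — 7 values for 7 variables — and 9 appears only in Alice's list, so Alice = 9.
Kira and Jack between them cover only {6, 27} — a naked pair. Remove those values from Bob.
The 2 variables Hank and Frank are confined to {26, 29}, which locks those values in; drop them from Liam.
Determined: Dave=5, Alice=9. The other people each still have more than one consistent value. That makes 2.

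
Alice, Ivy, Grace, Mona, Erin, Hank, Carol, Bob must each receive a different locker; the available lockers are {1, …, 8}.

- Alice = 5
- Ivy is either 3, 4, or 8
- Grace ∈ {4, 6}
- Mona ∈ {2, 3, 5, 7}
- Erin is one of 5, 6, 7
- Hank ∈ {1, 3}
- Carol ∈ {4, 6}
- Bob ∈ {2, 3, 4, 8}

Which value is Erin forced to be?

Alice has just one choice, so Alice = 5. So Mona, Erin can't be 5.
Among the 7 still-open variables, 1 fits only Hank (and all 7 values in {1, 2, 3, 4, 6, 7, 8} must be used), so Hank = 1.
The 2 variables Grace and Carol are confined to {4, 6}, which locks those values in; drop them from Ivy, Erin, Bob.
So Erin = 7.

7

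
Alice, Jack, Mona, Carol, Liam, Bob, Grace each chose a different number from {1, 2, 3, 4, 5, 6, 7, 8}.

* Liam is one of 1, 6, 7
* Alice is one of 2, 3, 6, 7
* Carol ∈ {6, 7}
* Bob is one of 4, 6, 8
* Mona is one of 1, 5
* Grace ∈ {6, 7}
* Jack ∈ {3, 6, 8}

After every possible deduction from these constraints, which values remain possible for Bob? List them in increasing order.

Carol and Grace share exactly the 2 values {6, 7}; by pigeonhole those values go to them, so strike 6, 7 from Alice, Jack, Liam, Bob.
Liam has just one choice, so Liam = 1. Remove 1 from Mona.
Mona has just one choice, so Mona = 5.
No further eliminations apply; Bob can still be any of 4, 8.

4, 8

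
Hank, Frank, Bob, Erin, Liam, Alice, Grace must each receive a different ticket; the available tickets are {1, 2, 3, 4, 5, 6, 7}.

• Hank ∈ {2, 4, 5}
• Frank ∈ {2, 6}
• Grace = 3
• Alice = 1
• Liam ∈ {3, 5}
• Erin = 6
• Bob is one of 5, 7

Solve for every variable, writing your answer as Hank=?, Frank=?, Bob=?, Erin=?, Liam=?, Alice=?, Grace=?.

Hank=4, Frank=2, Bob=7, Erin=6, Liam=5, Alice=1, Grace=3

Erin has just one choice, so Erin = 6. Remove 6 from Frank.
Alice's domain is down to {1}, so Alice = 1.
That leaves Grace = 3. So Liam can't be 3.
That leaves Frank = 2. Remove 2 from Hank.
Liam must be 5 (only option left). Remove 5 from Hank, Bob.
Hank's domain is down to {4}, so Hank = 4.
Bob has just one choice, so Bob = 7.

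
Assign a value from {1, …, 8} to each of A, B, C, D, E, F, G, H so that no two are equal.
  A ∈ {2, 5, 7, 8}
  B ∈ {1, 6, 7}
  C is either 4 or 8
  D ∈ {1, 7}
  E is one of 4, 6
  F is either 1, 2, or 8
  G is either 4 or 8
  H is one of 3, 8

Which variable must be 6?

E

The 8 variables together cover exactly {1, 2, 3, 4, 5, 6, 7, 8} — 8 values for 8 variables — and 3 appears only in H's list, so H = 3.
The 7 still-open variables together cover exactly {1, 2, 4, 5, 6, 7, 8} — 7 values for 7 variables — and 5 appears only in A's list, so A = 5.
The 6 still-open variables together cover exactly {1, 2, 4, 6, 7, 8} — 6 values for 6 variables — and 2 appears only in F's list, so F = 2.
C and G share exactly the 2 values {4, 8}; by pigeonhole those values go to them, so strike 4, 8 from E.
So 6 goes to E.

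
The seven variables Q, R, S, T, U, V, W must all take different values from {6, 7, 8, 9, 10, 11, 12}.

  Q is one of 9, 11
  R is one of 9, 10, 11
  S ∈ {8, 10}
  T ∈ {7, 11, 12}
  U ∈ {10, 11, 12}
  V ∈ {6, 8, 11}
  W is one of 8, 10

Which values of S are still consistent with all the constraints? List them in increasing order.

8, 10

Among the 7 variables, 6 fits only V (and all 7 values in {6, 7, 8, 9, 10, 11, 12} must be used), so V = 6.
The 6 still-open variables draw from only 6 values {7, 8, 9, 10, 11, 12}, so each is used; only T can be 7, hence T = 7.
Among the 5 still-open variables, 12 fits only U (and all 5 values in {8, 9, 10, 11, 12} must be used), so U = 12.
S and W between them cover only {8, 10} — a naked pair. Remove those values from R.
No further eliminations apply; S can still be any of 8, 10.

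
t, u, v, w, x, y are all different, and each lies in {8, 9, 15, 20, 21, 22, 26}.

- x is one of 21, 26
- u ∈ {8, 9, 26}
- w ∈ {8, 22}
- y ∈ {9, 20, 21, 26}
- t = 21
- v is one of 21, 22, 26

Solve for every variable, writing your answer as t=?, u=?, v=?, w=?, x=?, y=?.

t must be 21 (only option left). So v, x, y can't be 21.
x has just one choice, so x = 26. So u, v, y can't be 26.
v's domain is down to {22}, so v = 22. Remove 22 from w.
That leaves w = 8. Remove 8 from u.
That leaves u = 9. Remove 9 from y.
y must be 20 (only option left).

t=21, u=9, v=22, w=8, x=26, y=20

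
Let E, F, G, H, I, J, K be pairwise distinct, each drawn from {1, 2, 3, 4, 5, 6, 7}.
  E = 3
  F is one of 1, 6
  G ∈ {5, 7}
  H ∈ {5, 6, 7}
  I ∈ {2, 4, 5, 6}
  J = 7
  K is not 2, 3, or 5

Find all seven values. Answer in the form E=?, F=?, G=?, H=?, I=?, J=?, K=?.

E=3, F=1, G=5, H=6, I=2, J=7, K=4

E's domain is down to {3}, so E = 3.
J must be 7 (only option left). Remove 7 from G, H, K.
That leaves G = 5. Eliminate 5 elsewhere: H, I.
H's domain is down to {6}, so H = 6. Eliminate 6 elsewhere: F, I, K.
That leaves F = 1. So K can't be 1.
K must be 4 (only option left). Remove 4 from I.
I must be 2 (only option left).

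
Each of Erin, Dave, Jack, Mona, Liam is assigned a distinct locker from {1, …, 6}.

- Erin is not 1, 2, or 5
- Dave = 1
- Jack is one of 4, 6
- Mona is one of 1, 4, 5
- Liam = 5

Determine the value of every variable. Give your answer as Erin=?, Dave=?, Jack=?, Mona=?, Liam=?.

Dave has just one choice, so Dave = 1. So Mona can't be 1.
Liam must be 5 (only option left). Eliminate 5 elsewhere: Mona.
Mona has just one choice, so Mona = 4. So Erin, Jack can't be 4.
That leaves Jack = 6. Eliminate 6 elsewhere: Erin.
Erin's domain is down to {3}, so Erin = 3.

Erin=3, Dave=1, Jack=6, Mona=4, Liam=5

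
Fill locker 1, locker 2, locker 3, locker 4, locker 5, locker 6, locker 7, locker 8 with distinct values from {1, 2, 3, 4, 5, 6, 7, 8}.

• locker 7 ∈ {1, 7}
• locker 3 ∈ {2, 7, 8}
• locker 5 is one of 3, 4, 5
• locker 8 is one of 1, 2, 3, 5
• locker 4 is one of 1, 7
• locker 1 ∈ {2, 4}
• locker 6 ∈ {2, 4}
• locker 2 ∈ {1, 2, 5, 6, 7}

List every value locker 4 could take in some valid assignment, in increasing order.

1, 7

The 8 variables together cover exactly {1, 2, 3, 4, 5, 6, 7, 8} — 8 values for 8 variables — and 6 appears only in locker 2's list, so locker 2 = 6.
The 7 still-open variables draw from only 7 values {1, 2, 3, 4, 5, 7, 8}, so each is used; only locker 3 can be 8, hence locker 3 = 8.
locker 1 and locker 6 between them cover only {2, 4} — a naked pair. Remove those values from locker 5, locker 8.
locker 4 and locker 7 between them cover only {1, 7} — a naked pair. Remove those values from locker 8.
No further eliminations apply; locker 4 can still be any of 1, 7.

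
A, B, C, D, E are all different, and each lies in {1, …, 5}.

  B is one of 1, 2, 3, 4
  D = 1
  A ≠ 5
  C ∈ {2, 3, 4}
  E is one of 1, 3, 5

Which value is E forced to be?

5

D's domain is down to {1}, so D = 1. Eliminate 1 elsewhere: A, B, E.
The 4 still-open variables draw from only 4 values {2, 3, 4, 5}, so each is used; only E can be 5, hence E = 5.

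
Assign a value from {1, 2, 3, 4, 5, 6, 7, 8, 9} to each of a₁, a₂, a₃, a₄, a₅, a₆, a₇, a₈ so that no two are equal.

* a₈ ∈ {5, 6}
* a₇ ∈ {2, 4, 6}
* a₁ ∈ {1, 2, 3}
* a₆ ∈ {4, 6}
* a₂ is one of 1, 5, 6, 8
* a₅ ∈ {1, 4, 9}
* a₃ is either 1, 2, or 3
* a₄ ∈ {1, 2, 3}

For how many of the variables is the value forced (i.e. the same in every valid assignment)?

3

Among the 8 variables, 8 fits only a₂ (and all 8 values in {1, 2, 3, 4, 5, 6, 8, 9} must be used), so a₂ = 8.
The 7 still-open variables draw from only 7 values {1, 2, 3, 4, 5, 6, 9}, so each is used; only a₈ can be 5, hence a₈ = 5.
Among the 6 still-open variables, 9 fits only a₅ (and all 6 values in {1, 2, 3, 4, 6, 9} must be used), so a₅ = 9.
a₁, a₃, a₄ share exactly the 3 values {1, 2, 3}; by pigeonhole those values go to them, so strike 1, 2, 3 from a₇.
Determined: a₂=8, a₅=9, a₈=5. The other variables each still have more than one consistent value. That makes 3.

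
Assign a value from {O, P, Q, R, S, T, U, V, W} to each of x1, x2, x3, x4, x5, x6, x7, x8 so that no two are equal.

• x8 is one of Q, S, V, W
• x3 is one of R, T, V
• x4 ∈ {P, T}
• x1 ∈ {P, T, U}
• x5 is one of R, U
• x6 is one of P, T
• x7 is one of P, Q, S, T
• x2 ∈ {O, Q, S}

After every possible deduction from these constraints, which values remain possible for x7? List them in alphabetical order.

The 2 variables x4 and x6 are confined to {P, T}, which locks those values in; drop them from x1, x3, x7.
x1's domain is down to {U}, so x1 = U. Remove U from x5.
That leaves x5 = R. Strike R from x3.
x3 must be V (only option left). Remove V from x8.
No further eliminations apply; x7 can still be any of Q, S.

Q, S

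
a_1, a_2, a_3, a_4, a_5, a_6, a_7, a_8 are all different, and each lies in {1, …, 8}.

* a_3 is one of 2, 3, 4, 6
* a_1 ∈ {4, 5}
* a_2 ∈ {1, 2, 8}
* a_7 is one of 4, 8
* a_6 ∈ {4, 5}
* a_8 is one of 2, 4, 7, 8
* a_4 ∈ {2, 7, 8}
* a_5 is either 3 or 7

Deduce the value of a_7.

Among the 8 variables, 1 fits only a_2 (and all 8 values in {1, 2, 3, 4, 5, 6, 7, 8} must be used), so a_2 = 1.
Among the 7 still-open variables, 6 fits only a_3 (and all 7 values in {2, 3, 4, 5, 6, 7, 8} must be used), so a_3 = 6.
The 6 still-open variables together cover exactly {2, 3, 4, 5, 7, 8} — 6 values for 6 variables — and 3 appears only in a_5's list, so a_5 = 3.
a_1 and a_6 between them cover only {4, 5} — a naked pair. Remove those values from a_7, a_8.
So a_7 = 8.

8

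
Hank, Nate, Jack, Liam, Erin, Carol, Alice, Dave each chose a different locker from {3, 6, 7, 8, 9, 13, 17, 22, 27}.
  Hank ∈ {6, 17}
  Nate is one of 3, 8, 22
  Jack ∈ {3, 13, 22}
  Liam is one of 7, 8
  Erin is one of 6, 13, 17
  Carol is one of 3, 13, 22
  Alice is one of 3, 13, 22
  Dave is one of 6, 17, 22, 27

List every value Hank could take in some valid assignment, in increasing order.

Among the 8 variables, 7 fits only Liam (and all 8 values in {3, 6, 7, 8, 13, 17, 22, 27} must be used), so Liam = 7.
Among the 7 still-open variables, 8 fits only Nate (and all 7 values in {3, 6, 8, 13, 17, 22, 27} must be used), so Nate = 8.
The 6 still-open variables draw from only 6 values {3, 6, 13, 17, 22, 27}, so each is used; only Dave can be 27, hence Dave = 27.
The 3 variables Jack, Carol, Alice are confined to {3, 13, 22}, which locks those values in; drop them from Erin.
No further eliminations apply; Hank can still be any of 6, 17.

6, 17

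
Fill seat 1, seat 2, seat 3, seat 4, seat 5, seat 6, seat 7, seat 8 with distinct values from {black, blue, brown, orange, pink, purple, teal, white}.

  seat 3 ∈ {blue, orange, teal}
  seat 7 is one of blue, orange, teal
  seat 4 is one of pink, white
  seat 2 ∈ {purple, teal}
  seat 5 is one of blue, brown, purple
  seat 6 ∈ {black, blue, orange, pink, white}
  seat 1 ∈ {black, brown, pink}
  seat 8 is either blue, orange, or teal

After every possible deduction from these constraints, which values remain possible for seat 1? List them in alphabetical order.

black, pink

seat 3, seat 7, seat 8 share exactly the 3 values {blue, orange, teal}; by pigeonhole those values go to them, so strike blue, orange, teal from seat 2, seat 5, seat 6.
seat 2 has just one choice, so seat 2 = purple. Eliminate purple elsewhere: seat 5.
seat 5 must be brown (only option left). So seat 1 can't be brown.
No further eliminations apply; seat 1 can still be any of black, pink.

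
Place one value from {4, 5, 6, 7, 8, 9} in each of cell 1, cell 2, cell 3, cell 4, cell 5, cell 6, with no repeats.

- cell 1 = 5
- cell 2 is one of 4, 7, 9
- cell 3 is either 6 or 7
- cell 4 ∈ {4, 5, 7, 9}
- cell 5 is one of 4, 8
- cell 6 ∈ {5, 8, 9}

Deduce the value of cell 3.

6

cell 1 must be 5 (only option left). Strike 5 from cell 4, cell 6.
Among the 5 still-open variables, 6 fits only cell 3 (and all 5 values in {4, 6, 7, 8, 9} must be used), so cell 3 = 6.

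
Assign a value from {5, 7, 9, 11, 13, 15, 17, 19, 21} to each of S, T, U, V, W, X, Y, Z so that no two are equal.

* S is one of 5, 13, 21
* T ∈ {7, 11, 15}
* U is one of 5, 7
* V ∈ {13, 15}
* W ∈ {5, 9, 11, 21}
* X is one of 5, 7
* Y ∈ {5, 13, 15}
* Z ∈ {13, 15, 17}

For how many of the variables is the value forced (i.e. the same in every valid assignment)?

The 8 variables draw from only 8 values {5, 7, 9, 11, 13, 15, 17, 21}, so each is used; only W can be 9, hence W = 9.
Among the 7 still-open variables, 11 fits only T (and all 7 values in {5, 7, 11, 13, 15, 17, 21} must be used), so T = 11.
The 6 still-open variables draw from only 6 values {5, 7, 13, 15, 17, 21}, so each is used; only Z can be 17, hence Z = 17.
Among the 5 still-open variables, 21 fits only S (and all 5 values in {5, 7, 13, 15, 21} must be used), so S = 21.
U and X share exactly the 2 values {5, 7}; by pigeonhole those values go to them, so strike 5, 7 from Y.
Determined: S=21, T=11, W=9, Z=17. The other variables each still have more than one consistent value. That makes 4.

4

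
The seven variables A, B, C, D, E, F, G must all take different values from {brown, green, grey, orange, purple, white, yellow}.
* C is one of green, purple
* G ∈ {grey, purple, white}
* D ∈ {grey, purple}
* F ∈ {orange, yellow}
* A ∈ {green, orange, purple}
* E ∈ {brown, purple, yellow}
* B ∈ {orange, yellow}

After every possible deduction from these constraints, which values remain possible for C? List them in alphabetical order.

The 7 variables together cover exactly {brown, green, grey, orange, purple, white, yellow} — 7 values for 7 variables — and brown appears only in E's list, so E = brown.
The 6 still-open variables together cover exactly {green, grey, orange, purple, white, yellow} — 6 values for 6 variables — and white appears only in G's list, so G = white.
The 5 still-open variables together cover exactly {green, grey, orange, purple, yellow} — 5 values for 5 variables — and grey appears only in D's list, so D = grey.
The 2 variables B and F are confined to {orange, yellow}, which locks those values in; drop them from A.
No further eliminations apply; C can still be any of green, purple.

green, purple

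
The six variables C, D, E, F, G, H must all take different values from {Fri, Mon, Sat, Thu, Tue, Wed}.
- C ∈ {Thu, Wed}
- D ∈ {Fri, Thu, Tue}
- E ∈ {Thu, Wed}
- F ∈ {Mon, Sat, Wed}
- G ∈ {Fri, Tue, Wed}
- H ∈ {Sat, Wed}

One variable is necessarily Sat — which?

H

Among the 6 variables, Mon fits only F (and all 6 values in {Fri, Mon, Sat, Thu, Tue, Wed} must be used), so F = Mon.
The 5 still-open variables draw from only 5 values {Fri, Sat, Thu, Tue, Wed}, so each is used; only H can be Sat, hence H = Sat.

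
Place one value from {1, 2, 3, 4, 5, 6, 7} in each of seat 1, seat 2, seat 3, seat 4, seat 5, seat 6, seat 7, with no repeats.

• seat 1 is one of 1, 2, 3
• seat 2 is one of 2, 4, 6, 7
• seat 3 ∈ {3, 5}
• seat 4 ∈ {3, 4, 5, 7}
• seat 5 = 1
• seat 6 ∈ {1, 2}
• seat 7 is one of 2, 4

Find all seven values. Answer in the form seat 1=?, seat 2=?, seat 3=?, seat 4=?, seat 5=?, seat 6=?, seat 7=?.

seat 1=3, seat 2=6, seat 3=5, seat 4=7, seat 5=1, seat 6=2, seat 7=4

seat 5's domain is down to {1}, so seat 5 = 1. Strike 1 from seat 1, seat 6.
seat 6 must be 2 (only option left). Eliminate 2 elsewhere: seat 1, seat 2, seat 7.
seat 7 has just one choice, so seat 7 = 4. Remove 4 from seat 2, seat 4.
seat 1 has just one choice, so seat 1 = 3. Strike 3 from seat 3, seat 4.
seat 3's domain is down to {5}, so seat 3 = 5. Eliminate 5 elsewhere: seat 4.
seat 4's domain is down to {7}, so seat 4 = 7. So seat 2 can't be 7.
seat 2 has just one choice, so seat 2 = 6.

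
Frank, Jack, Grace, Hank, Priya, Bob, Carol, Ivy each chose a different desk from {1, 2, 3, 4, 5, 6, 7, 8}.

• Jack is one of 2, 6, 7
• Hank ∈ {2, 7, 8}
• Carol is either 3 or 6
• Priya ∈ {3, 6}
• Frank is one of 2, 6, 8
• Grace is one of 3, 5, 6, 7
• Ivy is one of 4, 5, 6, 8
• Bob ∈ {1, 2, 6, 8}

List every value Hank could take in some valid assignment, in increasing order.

Among the 8 variables, 1 fits only Bob (and all 8 values in {1, 2, 3, 4, 5, 6, 7, 8} must be used), so Bob = 1.
The 7 still-open variables together cover exactly {2, 3, 4, 5, 6, 7, 8} — 7 values for 7 variables — and 4 appears only in Ivy's list, so Ivy = 4.
Among the 6 still-open variables, 5 fits only Grace (and all 6 values in {2, 3, 5, 6, 7, 8} must be used), so Grace = 5.
Priya and Carol between them cover only {3, 6} — a naked pair. Remove those values from Frank, Jack.
No further eliminations apply; Hank can still be any of 2, 7, 8.

2, 7, 8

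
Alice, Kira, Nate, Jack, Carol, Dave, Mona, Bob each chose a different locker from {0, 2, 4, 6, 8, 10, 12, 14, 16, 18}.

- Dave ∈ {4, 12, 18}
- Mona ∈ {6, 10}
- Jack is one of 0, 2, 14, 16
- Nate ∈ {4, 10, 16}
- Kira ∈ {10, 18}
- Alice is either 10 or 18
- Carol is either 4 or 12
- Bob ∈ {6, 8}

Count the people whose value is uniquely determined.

3

The 2 variables Alice and Kira are confined to {10, 18}, which locks those values in; drop them from Nate, Dave, Mona.
Mona must be 6 (only option left). Remove 6 from Bob.
Bob must be 8 (only option left).
Carol and Dave between them cover only {4, 12} — a naked pair. Remove those values from Nate.
Nate's domain is down to {16}, so Nate = 16. Eliminate 16 elsewhere: Jack.
Determined: Nate=16, Mona=6, Bob=8. The other people each still have more than one consistent value. That makes 3.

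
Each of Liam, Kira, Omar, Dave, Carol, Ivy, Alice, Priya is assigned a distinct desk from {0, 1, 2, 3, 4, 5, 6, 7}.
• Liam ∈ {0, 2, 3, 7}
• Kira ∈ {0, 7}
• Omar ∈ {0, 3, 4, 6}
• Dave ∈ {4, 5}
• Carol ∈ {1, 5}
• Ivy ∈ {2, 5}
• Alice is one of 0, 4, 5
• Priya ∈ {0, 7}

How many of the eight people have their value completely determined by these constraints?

4

Among the 8 variables, 1 fits only Carol (and all 8 values in {0, 1, 2, 3, 4, 5, 6, 7} must be used), so Carol = 1.
Among the 7 still-open variables, 6 fits only Omar (and all 7 values in {0, 2, 3, 4, 5, 6, 7} must be used), so Omar = 6.
Among the 6 still-open variables, 3 fits only Liam (and all 6 values in {0, 2, 3, 4, 5, 7} must be used), so Liam = 3.
Among the 5 still-open variables, 2 fits only Ivy (and all 5 values in {0, 2, 4, 5, 7} must be used), so Ivy = 2.
Kira and Priya between them cover only {0, 7} — a naked pair. Remove those values from Alice.
Determined: Liam=3, Omar=6, Carol=1, Ivy=2. The other people each still have more than one consistent value. That makes 4.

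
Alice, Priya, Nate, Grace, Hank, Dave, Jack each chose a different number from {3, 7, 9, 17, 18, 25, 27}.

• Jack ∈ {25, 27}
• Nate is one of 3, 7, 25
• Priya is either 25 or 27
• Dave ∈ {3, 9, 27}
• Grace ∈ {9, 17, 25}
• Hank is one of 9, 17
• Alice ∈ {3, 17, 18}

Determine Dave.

The 7 variables draw from only 7 values {3, 7, 9, 17, 18, 25, 27}, so each is used; only Nate can be 7, hence Nate = 7.
The 6 still-open variables together cover exactly {3, 9, 17, 18, 25, 27} — 6 values for 6 variables — and 18 appears only in Alice's list, so Alice = 18.
Among the 5 still-open variables, 3 fits only Dave (and all 5 values in {3, 9, 17, 25, 27} must be used), so Dave = 3.

3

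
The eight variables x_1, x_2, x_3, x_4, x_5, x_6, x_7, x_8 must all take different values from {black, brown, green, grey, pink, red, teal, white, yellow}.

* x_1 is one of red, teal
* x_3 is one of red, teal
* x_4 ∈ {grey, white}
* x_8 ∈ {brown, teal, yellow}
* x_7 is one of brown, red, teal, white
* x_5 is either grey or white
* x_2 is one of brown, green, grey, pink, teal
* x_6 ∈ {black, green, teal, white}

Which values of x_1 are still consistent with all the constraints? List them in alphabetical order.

red, teal

x_1 and x_3 share exactly the 2 values {red, teal}; by pigeonhole those values go to them, so strike red, teal from x_2, x_6, x_7, x_8.
x_4 and x_5 share exactly the 2 values {grey, white}; by pigeonhole those values go to them, so strike grey, white from x_2, x_6, x_7.
That leaves x_7 = brown. So x_2, x_8 can't be brown.
x_8's domain is down to {yellow}, so x_8 = yellow.
No further eliminations apply; x_1 can still be any of red, teal.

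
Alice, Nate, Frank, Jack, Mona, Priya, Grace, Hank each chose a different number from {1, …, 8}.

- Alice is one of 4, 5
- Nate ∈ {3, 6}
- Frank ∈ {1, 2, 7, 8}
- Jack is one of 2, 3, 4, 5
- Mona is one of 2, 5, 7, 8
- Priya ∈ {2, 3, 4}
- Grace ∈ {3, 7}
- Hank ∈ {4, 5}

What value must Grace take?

7

Among the 8 variables, 1 fits only Frank (and all 8 values in {1, 2, 3, 4, 5, 6, 7, 8} must be used), so Frank = 1.
Among the 7 still-open variables, 6 fits only Nate (and all 7 values in {2, 3, 4, 5, 6, 7, 8} must be used), so Nate = 6.
The 6 still-open variables draw from only 6 values {2, 3, 4, 5, 7, 8}, so each is used; only Mona can be 8, hence Mona = 8.
Among the 5 still-open variables, 7 fits only Grace (and all 5 values in {2, 3, 4, 5, 7} must be used), so Grace = 7.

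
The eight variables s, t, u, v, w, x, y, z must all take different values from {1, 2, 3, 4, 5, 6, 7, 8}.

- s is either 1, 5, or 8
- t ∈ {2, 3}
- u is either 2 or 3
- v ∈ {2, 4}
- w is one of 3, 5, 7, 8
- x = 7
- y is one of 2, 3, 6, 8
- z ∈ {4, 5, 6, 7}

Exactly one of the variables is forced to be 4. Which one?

v

x has just one choice, so x = 7. Remove 7 from w, z.
Among the 7 still-open variables, 1 fits only s (and all 7 values in {1, 2, 3, 4, 5, 6, 8} must be used), so s = 1.
t and u share exactly the 2 values {2, 3}; by pigeonhole those values go to them, so strike 2, 3 from v, w, y.
So 4 goes to v.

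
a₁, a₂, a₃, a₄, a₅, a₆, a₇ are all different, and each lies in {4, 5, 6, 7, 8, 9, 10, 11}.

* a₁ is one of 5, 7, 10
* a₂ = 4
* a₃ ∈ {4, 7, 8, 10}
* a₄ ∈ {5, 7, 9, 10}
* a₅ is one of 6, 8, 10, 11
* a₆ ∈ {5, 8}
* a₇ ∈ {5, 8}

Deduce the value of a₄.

a₂ has just one choice, so a₂ = 4. So a₃ can't be 4.
a₆ and a₇ share exactly the 2 values {5, 8}; by pigeonhole those values go to them, so strike 5, 8 from a₁, a₃, a₄, a₅.
a₁ and a₃ between them cover only {7, 10} — a naked pair. Remove those values from a₄, a₅.
So a₄ = 9.

9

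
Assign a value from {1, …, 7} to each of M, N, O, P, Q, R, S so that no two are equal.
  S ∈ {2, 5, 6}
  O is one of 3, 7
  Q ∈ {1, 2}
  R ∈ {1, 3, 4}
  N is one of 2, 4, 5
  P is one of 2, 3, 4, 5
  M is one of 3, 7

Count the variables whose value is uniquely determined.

Among the 7 variables, 6 fits only S (and all 7 values in {1, 2, 3, 4, 5, 6, 7} must be used), so S = 6.
M and O between them cover only {3, 7} — a naked pair. Remove those values from P, R.
Determined: S=6. The other variables each still have more than one consistent value. That makes 1.

1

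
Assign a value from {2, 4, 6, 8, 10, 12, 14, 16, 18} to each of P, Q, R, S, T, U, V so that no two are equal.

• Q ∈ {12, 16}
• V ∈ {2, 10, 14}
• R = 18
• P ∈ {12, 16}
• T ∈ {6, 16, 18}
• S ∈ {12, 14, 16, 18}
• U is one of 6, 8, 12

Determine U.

R must be 18 (only option left). Remove 18 from S, T.
P and Q share exactly the 2 values {12, 16}; by pigeonhole those values go to them, so strike 12, 16 from S, T, U.
That leaves S = 14. Strike 14 from V.
That leaves T = 6. So U can't be 6.
So U = 8.

8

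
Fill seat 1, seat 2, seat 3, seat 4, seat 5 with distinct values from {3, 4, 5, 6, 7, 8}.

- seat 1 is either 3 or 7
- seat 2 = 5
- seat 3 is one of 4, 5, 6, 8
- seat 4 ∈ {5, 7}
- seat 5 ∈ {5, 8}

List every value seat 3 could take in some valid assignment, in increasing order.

4, 6

seat 2 has just one choice, so seat 2 = 5. Remove 5 from seat 3, seat 4, seat 5.
seat 4's domain is down to {7}, so seat 4 = 7. So seat 1 can't be 7.
seat 5 has just one choice, so seat 5 = 8. So seat 3 can't be 8.
seat 1 must be 3 (only option left).
No further eliminations apply; seat 3 can still be any of 4, 6.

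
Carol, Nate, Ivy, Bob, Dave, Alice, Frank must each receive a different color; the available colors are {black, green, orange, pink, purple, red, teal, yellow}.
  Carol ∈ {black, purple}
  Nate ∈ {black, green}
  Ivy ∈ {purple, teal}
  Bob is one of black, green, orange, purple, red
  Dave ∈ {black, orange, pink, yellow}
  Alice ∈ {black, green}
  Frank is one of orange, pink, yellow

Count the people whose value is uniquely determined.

Nate and Alice between them cover only {black, green} — a naked pair. Remove those values from Carol, Bob, Dave.
Carol's domain is down to {purple}, so Carol = purple. So Ivy, Bob can't be purple.
Ivy has just one choice, so Ivy = teal.
Determined: Carol=purple, Ivy=teal. The other people each still have more than one consistent value. That makes 2.

2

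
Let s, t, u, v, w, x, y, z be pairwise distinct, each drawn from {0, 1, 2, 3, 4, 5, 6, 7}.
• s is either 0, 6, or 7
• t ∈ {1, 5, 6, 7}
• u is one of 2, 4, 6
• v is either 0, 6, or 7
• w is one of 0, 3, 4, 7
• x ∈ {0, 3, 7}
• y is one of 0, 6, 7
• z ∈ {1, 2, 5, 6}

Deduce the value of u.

2

s, v, y between them cover only {0, 6, 7} — a naked triple. Remove those values from t, u, w, x, z.
That leaves x = 3. Remove 3 from w.
w has just one choice, so w = 4. So u can't be 4.
So u = 2.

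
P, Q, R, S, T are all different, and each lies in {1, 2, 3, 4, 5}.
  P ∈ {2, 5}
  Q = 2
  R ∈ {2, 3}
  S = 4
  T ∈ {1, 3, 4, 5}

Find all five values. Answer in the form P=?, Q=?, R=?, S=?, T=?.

Q must be 2 (only option left). Remove 2 from P, R.
R's domain is down to {3}, so R = 3. Remove 3 from T.
That leaves S = 4. So T can't be 4.
P's domain is down to {5}, so P = 5. Remove 5 from T.
T's domain is down to {1}, so T = 1.

P=5, Q=2, R=3, S=4, T=1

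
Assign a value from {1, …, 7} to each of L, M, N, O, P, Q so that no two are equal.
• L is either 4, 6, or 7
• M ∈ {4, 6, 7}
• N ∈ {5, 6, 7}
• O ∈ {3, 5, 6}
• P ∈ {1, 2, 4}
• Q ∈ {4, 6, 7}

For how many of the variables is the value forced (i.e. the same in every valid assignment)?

2

L, M, Q share exactly the 3 values {4, 6, 7}; by pigeonhole those values go to them, so strike 4, 6, 7 from N, O, P.
N's domain is down to {5}, so N = 5. Eliminate 5 elsewhere: O.
O must be 3 (only option left).
Determined: N=5, O=3. The other variables each still have more than one consistent value. That makes 2.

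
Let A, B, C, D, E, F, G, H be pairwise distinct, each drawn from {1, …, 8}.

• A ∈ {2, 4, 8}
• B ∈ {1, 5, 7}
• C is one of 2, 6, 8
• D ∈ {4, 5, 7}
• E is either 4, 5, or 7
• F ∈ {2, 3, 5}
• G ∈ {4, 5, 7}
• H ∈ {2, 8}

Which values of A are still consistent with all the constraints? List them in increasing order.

2, 8

The 8 variables together cover exactly {1, 2, 3, 4, 5, 6, 7, 8} — 8 values for 8 variables — and 1 appears only in B's list, so B = 1.
The 7 still-open variables draw from only 7 values {2, 3, 4, 5, 6, 7, 8}, so each is used; only F can be 3, hence F = 3.
The 6 still-open variables draw from only 6 values {2, 4, 5, 6, 7, 8}, so each is used; only C can be 6, hence C = 6.
D, E, G share exactly the 3 values {4, 5, 7}; by pigeonhole those values go to them, so strike 4, 5, 7 from A.
No further eliminations apply; A can still be any of 2, 8.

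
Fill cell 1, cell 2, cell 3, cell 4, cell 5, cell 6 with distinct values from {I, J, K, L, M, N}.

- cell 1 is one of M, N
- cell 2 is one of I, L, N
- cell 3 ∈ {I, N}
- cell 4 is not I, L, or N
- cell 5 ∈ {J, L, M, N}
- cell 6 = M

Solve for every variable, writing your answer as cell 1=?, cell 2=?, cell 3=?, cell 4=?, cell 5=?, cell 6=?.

cell 6 must be M (only option left). So cell 1, cell 4, cell 5 can't be M.
cell 1 must be N (only option left). Remove N from cell 2, cell 3, cell 5.
cell 3's domain is down to {I}, so cell 3 = I. Remove I from cell 2.
cell 2 has just one choice, so cell 2 = L. Eliminate L elsewhere: cell 5.
cell 5's domain is down to {J}, so cell 5 = J. Strike J from cell 4.
cell 4 has just one choice, so cell 4 = K.

cell 1=N, cell 2=L, cell 3=I, cell 4=K, cell 5=J, cell 6=M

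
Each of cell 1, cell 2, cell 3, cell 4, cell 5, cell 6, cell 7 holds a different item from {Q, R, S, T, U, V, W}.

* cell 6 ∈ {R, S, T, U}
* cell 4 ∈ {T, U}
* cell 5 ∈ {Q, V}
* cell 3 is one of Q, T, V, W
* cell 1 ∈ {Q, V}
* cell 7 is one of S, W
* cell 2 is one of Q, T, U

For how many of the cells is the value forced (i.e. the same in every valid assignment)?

3

Among the 7 variables, R fits only cell 6 (and all 7 values in {Q, R, S, T, U, V, W} must be used), so cell 6 = R.
Among the 6 still-open variables, S fits only cell 7 (and all 6 values in {Q, S, T, U, V, W} must be used), so cell 7 = S.
The 5 still-open variables together cover exactly {Q, T, U, V, W} — 5 values for 5 variables — and W appears only in cell 3's list, so cell 3 = W.
The 2 variables cell 1 and cell 5 are confined to {Q, V}, which locks those values in; drop them from cell 2.
Determined: cell 3=W, cell 6=R, cell 7=S. The other cells each still have more than one consistent value. That makes 3.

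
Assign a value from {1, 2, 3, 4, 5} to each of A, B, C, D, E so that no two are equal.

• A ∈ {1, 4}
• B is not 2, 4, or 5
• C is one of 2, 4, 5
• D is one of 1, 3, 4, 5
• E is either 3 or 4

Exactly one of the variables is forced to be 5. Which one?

D

The 5 variables draw from only 5 values {1, 2, 3, 4, 5}, so each is used; only C can be 2, hence C = 2.
Among the 4 still-open variables, 5 fits only D (and all 4 values in {1, 3, 4, 5} must be used), so D = 5.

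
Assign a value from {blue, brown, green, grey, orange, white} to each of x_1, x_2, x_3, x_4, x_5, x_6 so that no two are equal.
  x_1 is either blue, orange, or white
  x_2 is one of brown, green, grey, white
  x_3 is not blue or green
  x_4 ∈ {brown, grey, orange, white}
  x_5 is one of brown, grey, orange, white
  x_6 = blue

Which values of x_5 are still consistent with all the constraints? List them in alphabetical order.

x_6 has just one choice, so x_6 = blue. Eliminate blue elsewhere: x_1.
The 5 still-open variables together cover exactly {brown, green, grey, orange, white} — 5 values for 5 variables — and green appears only in x_2's list, so x_2 = green.
No further eliminations apply; x_5 can still be any of brown, grey, orange, white.

brown, grey, orange, white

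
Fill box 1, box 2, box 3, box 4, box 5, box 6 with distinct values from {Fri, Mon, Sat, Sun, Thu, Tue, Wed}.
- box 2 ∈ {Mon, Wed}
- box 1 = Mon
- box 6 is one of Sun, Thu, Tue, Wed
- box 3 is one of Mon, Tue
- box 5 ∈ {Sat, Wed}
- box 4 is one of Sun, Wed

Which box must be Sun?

box 4

box 1 must be Mon (only option left). Remove Mon from box 2, box 3.
box 2 must be Wed (only option left). Strike Wed from box 4, box 5, box 6.
So Sun goes to box 4.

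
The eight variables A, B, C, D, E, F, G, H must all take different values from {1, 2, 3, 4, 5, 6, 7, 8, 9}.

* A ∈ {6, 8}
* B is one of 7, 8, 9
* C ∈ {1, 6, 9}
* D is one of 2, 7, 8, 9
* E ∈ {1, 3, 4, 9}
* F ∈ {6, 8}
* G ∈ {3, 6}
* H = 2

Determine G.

3

H has just one choice, so H = 2. Remove 2 from D.
The 7 still-open variables together cover exactly {1, 3, 4, 6, 7, 8, 9} — 7 values for 7 variables — and 4 appears only in E's list, so E = 4.
Among the 6 still-open variables, 1 fits only C (and all 6 values in {1, 3, 6, 7, 8, 9} must be used), so C = 1.
Among the 5 still-open variables, 3 fits only G (and all 5 values in {3, 6, 7, 8, 9} must be used), so G = 3.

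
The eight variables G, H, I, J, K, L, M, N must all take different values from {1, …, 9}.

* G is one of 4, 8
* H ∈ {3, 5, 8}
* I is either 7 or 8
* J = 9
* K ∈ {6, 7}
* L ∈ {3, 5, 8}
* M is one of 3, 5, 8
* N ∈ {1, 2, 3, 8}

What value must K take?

J has just one choice, so J = 9.
H, L, M between them cover only {3, 5, 8} — a naked triple. Remove those values from G, I, N.
G has just one choice, so G = 4.
I's domain is down to {7}, so I = 7. So K can't be 7.
So K = 6.

6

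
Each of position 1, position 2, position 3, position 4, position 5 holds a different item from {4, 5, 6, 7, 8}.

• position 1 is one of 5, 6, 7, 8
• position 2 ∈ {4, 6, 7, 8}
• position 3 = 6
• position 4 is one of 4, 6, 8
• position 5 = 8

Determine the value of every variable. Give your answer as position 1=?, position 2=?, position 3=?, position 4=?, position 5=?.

position 3 has just one choice, so position 3 = 6. Eliminate 6 elsewhere: position 1, position 2, position 4.
position 5 has just one choice, so position 5 = 8. Strike 8 from position 1, position 2, position 4.
position 4 must be 4 (only option left). Strike 4 from position 2.
position 2 has just one choice, so position 2 = 7. Eliminate 7 elsewhere: position 1.
position 1 must be 5 (only option left).

position 1=5, position 2=7, position 3=6, position 4=4, position 5=8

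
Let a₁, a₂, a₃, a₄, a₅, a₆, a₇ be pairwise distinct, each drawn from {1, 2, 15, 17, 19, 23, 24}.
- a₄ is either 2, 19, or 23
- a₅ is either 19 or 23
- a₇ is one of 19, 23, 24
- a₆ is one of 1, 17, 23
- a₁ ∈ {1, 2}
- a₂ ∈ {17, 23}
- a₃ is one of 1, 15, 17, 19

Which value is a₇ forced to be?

The 7 variables draw from only 7 values {1, 2, 15, 17, 19, 23, 24}, so each is used; only a₃ can be 15, hence a₃ = 15.
The 6 still-open variables draw from only 6 values {1, 2, 17, 19, 23, 24}, so each is used; only a₇ can be 24, hence a₇ = 24.

24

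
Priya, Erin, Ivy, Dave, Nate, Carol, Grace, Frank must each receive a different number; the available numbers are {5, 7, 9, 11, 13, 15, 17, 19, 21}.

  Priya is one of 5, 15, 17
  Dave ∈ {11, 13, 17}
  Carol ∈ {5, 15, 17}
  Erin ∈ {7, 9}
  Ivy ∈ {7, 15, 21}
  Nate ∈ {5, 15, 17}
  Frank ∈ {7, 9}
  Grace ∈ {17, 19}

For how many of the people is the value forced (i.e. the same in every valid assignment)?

2

The 2 variables Erin and Frank are confined to {7, 9}, which locks those values in; drop them from Ivy.
The 3 variables Priya, Nate, Carol are confined to {5, 15, 17}, which locks those values in; drop them from Ivy, Dave, Grace.
That leaves Ivy = 21.
Grace has just one choice, so Grace = 19.
Determined: Ivy=21, Grace=19. The other people each still have more than one consistent value. That makes 2.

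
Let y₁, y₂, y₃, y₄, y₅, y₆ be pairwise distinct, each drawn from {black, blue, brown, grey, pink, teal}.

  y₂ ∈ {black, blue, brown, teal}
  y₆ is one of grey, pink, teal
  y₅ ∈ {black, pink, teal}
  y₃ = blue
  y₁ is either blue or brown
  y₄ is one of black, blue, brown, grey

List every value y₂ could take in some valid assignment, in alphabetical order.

y₃ must be blue (only option left). So y₁, y₂, y₄ can't be blue.
y₁ has just one choice, so y₁ = brown. Remove brown from y₂, y₄.
No further eliminations apply; y₂ can still be any of black, teal.

black, teal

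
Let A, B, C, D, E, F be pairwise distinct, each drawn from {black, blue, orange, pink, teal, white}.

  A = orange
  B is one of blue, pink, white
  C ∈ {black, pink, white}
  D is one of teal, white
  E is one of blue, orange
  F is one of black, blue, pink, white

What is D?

A must be orange (only option left). Eliminate orange elsewhere: E.
That leaves E = blue. Strike blue from B, F.
Among the 4 still-open variables, teal fits only D (and all 4 values in {black, pink, teal, white} must be used), so D = teal.

teal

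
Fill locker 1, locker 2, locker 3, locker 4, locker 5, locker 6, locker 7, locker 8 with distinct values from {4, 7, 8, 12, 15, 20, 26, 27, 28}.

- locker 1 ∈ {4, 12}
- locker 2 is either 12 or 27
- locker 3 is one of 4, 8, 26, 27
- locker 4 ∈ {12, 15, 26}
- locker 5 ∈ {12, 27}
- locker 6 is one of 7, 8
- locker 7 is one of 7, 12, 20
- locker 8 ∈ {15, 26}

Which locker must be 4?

The 8 variables together cover exactly {4, 7, 8, 12, 15, 20, 26, 27} — 8 values for 8 variables — and 20 appears only in locker 7's list, so locker 7 = 20.
Among the 7 still-open variables, 7 fits only locker 6 (and all 7 values in {4, 7, 8, 12, 15, 26, 27} must be used), so locker 6 = 7.
Among the 6 still-open variables, 8 fits only locker 3 (and all 6 values in {4, 8, 12, 15, 26, 27} must be used), so locker 3 = 8.
The 5 still-open variables draw from only 5 values {4, 12, 15, 26, 27}, so each is used; only locker 1 can be 4, hence locker 1 = 4.

locker 1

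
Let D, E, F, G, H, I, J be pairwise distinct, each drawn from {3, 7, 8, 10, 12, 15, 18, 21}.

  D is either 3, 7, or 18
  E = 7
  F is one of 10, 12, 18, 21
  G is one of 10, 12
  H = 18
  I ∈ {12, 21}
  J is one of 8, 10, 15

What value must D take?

3

E's domain is down to {7}, so E = 7. Strike 7 from D.
H's domain is down to {18}, so H = 18. So D, F can't be 18.
So D = 3.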